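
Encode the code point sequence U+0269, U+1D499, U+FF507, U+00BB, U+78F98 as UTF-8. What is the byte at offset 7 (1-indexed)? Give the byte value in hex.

0xF3

1-indexed offset 7 is 0-indexed offset 6.
U+0269 → 2-byte form C9 A9 at offsets 0–1.
U+1D499 → 4-byte form F0 9D 92 99 at offsets 2–5.
U+FF507 → 4-byte form F3 BF 94 87 at offsets 6–9.
Offset 6 falls in char 3's range; it's byte 1 of F3 BF 94 87 = 0xF3.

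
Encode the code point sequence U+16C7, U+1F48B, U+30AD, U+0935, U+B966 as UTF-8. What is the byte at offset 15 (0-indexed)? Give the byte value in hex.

U+16C7 → 3-byte form E1 9B 87 at offsets 0–2.
U+1F48B → 4-byte form F0 9F 92 8B at offsets 3–6.
U+30AD → 3-byte form E3 82 AD at offsets 7–9.
U+0935 → 3-byte form E0 A4 B5 at offsets 10–12.
U+B966 → 3-byte form EB A5 A6 at offsets 13–15.
Offset 15 falls in char 5's range; it's byte 3 of EB A5 A6 = 0xA6.

0xA6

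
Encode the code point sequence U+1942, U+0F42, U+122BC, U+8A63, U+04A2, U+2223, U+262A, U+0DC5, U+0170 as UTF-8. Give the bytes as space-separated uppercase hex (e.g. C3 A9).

E1 A5 82 E0 BD 82 F0 92 8A BC E8 A9 A3 D2 A2 E2 88 A3 E2 98 AA E0 B7 85 C5 B0

U+1942: 3-byte form → E1 A5 82.
U+0F42: 3-byte form → E0 BD 82.
U+122BC: 4-byte form → F0 92 8A BC.
U+8A63: 3-byte form → E8 A9 A3.
U+04A2: 2-byte form → D2 A2.
U+2223: 3-byte form → E2 88 A3.
U+262A: 3-byte form → E2 98 AA.
U+0DC5: 3-byte form → E0 B7 85.
U+0170: 2-byte form → C5 B0.
Concatenated (26 bytes): E1 A5 82 E0 BD 82 F0 92 8A BC E8 A9 A3 D2 A2 E2 88 A3 E2 98 AA E0 B7 85 C5 B0.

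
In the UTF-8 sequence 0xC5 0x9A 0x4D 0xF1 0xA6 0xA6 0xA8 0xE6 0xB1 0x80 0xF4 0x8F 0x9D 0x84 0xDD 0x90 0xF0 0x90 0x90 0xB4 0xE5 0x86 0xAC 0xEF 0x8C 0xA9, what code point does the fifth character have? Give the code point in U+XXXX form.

Offset 0: leading byte 0xC5 = 11000101 → 2-byte char #1 = C5 9A.
Offset 2: leading byte 0x4D = 01001101 → 1-byte char #2 = 4D.
Offset 3: leading byte 0xF1 = 11110001 → 4-byte char #3 = F1 A6 A6 A8.
Offset 7: leading byte 0xE6 = 11100110 → 3-byte char #4 = E6 B1 80.
Offset 10: leading byte 0xF4 = 11110100 → 4-byte char #5 = F4 8F 9D 84.
Leading byte 0xF4 = 11110100 matches 11110xxx → 4-byte sequence.
Byte 1: 0xF4 = 11110100, payload 100 (3 bits).
Byte 2: 0x8F = 10001111 (10xxxxxx ✓), payload 001111.
Byte 3: 0x9D = 10011101 (10xxxxxx ✓), payload 011101.
Byte 4: 0x84 = 10000100 (10xxxxxx ✓), payload 000100.
Concatenate: 100001111011101000100 = 0x10F744 (21 bits → U+10F744).

U+10F744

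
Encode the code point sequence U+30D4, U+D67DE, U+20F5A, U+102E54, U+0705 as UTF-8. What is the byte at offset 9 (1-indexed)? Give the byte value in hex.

1-indexed offset 9 is 0-indexed offset 8.
U+30D4 → 3-byte form E3 83 94 at offsets 0–2.
U+D67DE → 4-byte form F3 96 9F 9E at offsets 3–6.
U+20F5A → 4-byte form F0 A0 BD 9A at offsets 7–10.
Offset 8 falls in char 3's range; it's byte 2 of F0 A0 BD 9A = 0xA0.

0xA0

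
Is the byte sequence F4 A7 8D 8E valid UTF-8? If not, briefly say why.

invalid (encodes a value above U+10FFFF)

Leading byte 0xF4 = 11110100 → 4-byte form.
Payload = 0x12734E, which exceeds U+10FFFF, the maximum Unicode code point. (Leading bytes F5–FF, or F4 followed by ≥ 0x90, are invalid.)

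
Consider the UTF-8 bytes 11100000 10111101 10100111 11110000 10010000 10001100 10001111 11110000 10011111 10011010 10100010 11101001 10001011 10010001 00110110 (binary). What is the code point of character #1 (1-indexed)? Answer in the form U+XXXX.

U+0F67

Offset 0: leading byte 0xE0 = 11100000 → 3-byte char #1 = E0 BD A7.
Leading byte 0xE0 = 11100000 matches 1110xxxx → 3-byte sequence.
Byte 1: 0xE0 = 11100000, payload 0000 (4 bits).
Byte 2: 0xBD = 10111101 (10xxxxxx ✓), payload 111101.
Byte 3: 0xA7 = 10100111 (10xxxxxx ✓), payload 100111.
Concatenate: 0000111101100111 = 0xF67 (16 bits → U+0F67).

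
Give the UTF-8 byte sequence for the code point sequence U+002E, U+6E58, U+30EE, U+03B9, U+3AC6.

U+002E: 1-byte form → 2E.
U+6E58: 3-byte form → E6 B9 98.
U+30EE: 3-byte form → E3 83 AE.
U+03B9: 2-byte form → CE B9.
U+3AC6: 3-byte form → E3 AB 86.
Concatenated (12 bytes): 2E E6 B9 98 E3 83 AE CE B9 E3 AB 86.

2E E6 B9 98 E3 83 AE CE B9 E3 AB 86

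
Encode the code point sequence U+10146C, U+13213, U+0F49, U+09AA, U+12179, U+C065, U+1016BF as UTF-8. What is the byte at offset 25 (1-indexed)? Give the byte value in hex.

1-indexed offset 25 is 0-indexed offset 24.
U+10146C → 4-byte form F4 81 91 AC at offsets 0–3.
U+13213 → 4-byte form F0 93 88 93 at offsets 4–7.
U+0F49 → 3-byte form E0 BD 89 at offsets 8–10.
U+09AA → 3-byte form E0 A6 AA at offsets 11–13.
U+12179 → 4-byte form F0 92 85 B9 at offsets 14–17.
U+C065 → 3-byte form EC 81 A5 at offsets 18–20.
U+1016BF → 4-byte form F4 81 9A BF at offsets 21–24.
Offset 24 falls in char 7's range; it's byte 4 of F4 81 9A BF = 0xBF.

0xBF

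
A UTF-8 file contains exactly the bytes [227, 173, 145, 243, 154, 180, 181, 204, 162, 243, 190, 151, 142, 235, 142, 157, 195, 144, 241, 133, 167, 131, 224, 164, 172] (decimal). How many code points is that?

Byte at offset 0: 0xE3 = 11100011 → 3-byte char (#1). Advance 3.
Byte at offset 3: 0xF3 = 11110011 → 4-byte char (#2). Advance 4.
Byte at offset 7: 0xCC = 11001100 → 2-byte char (#3). Advance 2.
Byte at offset 9: 0xF3 = 11110011 → 4-byte char (#4). Advance 4.
Byte at offset 13: 0xEB = 11101011 → 3-byte char (#5). Advance 3.
Byte at offset 16: 0xC3 = 11000011 → 2-byte char (#6). Advance 2.
Byte at offset 18: 0xF1 = 11110001 → 4-byte char (#7). Advance 4.
Byte at offset 22: 0xE0 = 11100000 → 3-byte char (#8). Advance 3.
Reached end at offset 25 after 8 code points.

8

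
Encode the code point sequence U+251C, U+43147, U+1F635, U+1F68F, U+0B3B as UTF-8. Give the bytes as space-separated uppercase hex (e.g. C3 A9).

E2 94 9C F1 83 85 87 F0 9F 98 B5 F0 9F 9A 8F E0 AC BB

U+251C: 3-byte form → E2 94 9C.
U+43147: 4-byte form → F1 83 85 87.
U+1F635: 4-byte form → F0 9F 98 B5.
U+1F68F: 4-byte form → F0 9F 9A 8F.
U+0B3B: 3-byte form → E0 AC BB.
Concatenated (18 bytes): E2 94 9C F1 83 85 87 F0 9F 98 B5 F0 9F 9A 8F E0 AC BB.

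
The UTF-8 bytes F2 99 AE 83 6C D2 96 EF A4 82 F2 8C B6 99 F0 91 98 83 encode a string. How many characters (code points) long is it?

6

Byte at offset 0: 0xF2 = 11110010 → 4-byte char (#1). Advance 4.
Byte at offset 4: 0x6C = 01101100 → 1-byte char (#2). Advance 1.
Byte at offset 5: 0xD2 = 11010010 → 2-byte char (#3). Advance 2.
Byte at offset 7: 0xEF = 11101111 → 3-byte char (#4). Advance 3.
Byte at offset 10: 0xF2 = 11110010 → 4-byte char (#5). Advance 4.
Byte at offset 14: 0xF0 = 11110000 → 4-byte char (#6). Advance 4.
Reached end at offset 18 after 6 code points.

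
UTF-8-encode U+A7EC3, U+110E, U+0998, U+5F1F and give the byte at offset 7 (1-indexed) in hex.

1-indexed offset 7 is 0-indexed offset 6.
U+A7EC3 → 4-byte form F2 A7 BB 83 at offsets 0–3.
U+110E → 3-byte form E1 84 8E at offsets 4–6.
Offset 6 falls in char 2's range; it's byte 3 of E1 84 8E = 0x8E.

0x8E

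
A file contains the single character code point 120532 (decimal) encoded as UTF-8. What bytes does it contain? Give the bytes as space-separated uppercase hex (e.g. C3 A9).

U+1D6D4 = 0x1D6D4 = 120532 decimal. In range U+10000–U+10FFFF → 4-byte form: 11110xxx 10xxxxxx 10xxxxxx 10xxxxxx.
Binary (21 bits): 000011101011011010100.
Split 3+6+6+6: 000 | 011101 | 011011 | 010100.
Byte 1: 11110000 = 0xF0.
Byte 2: 10011101 = 0x9D.
Byte 3: 10011011 = 0x9B.
Byte 4: 10010100 = 0x94.

F0 9D 9B 94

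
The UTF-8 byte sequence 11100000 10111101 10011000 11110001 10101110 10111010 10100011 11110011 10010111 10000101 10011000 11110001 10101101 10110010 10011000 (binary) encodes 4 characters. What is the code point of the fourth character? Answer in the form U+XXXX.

Offset 0: leading byte 0xE0 = 11100000 → 3-byte char #1 = E0 BD 98.
Offset 3: leading byte 0xF1 = 11110001 → 4-byte char #2 = F1 AE BA A3.
Offset 7: leading byte 0xF3 = 11110011 → 4-byte char #3 = F3 97 85 98.
Offset 11: leading byte 0xF1 = 11110001 → 4-byte char #4 = F1 AD B2 98.
Leading byte 0xF1 = 11110001 matches 11110xxx → 4-byte sequence.
Byte 1: 0xF1 = 11110001, payload 001 (3 bits).
Byte 2: 0xAD = 10101101 (10xxxxxx ✓), payload 101101.
Byte 3: 0xB2 = 10110010 (10xxxxxx ✓), payload 110010.
Byte 4: 0x98 = 10011000 (10xxxxxx ✓), payload 011000.
Concatenate: 001101101110010011000 = 0x6DC98 (21 bits → U+6DC98).

U+6DC98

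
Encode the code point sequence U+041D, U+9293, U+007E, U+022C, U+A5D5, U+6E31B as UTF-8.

D0 9D E9 8A 93 7E C8 AC EA 97 95 F1 AE 8C 9B

U+041D: 2-byte form → D0 9D.
U+9293: 3-byte form → E9 8A 93.
U+007E: 1-byte form → 7E.
U+022C: 2-byte form → C8 AC.
U+A5D5: 3-byte form → EA 97 95.
U+6E31B: 4-byte form → F1 AE 8C 9B.
Concatenated (15 bytes): D0 9D E9 8A 93 7E C8 AC EA 97 95 F1 AE 8C 9B.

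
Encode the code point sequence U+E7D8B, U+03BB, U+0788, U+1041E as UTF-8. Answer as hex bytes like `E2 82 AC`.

F3 A7 B6 8B CE BB DE 88 F0 90 90 9E

U+E7D8B: 4-byte form → F3 A7 B6 8B.
U+03BB: 2-byte form → CE BB.
U+0788: 2-byte form → DE 88.
U+1041E: 4-byte form → F0 90 90 9E.
Concatenated (12 bytes): F3 A7 B6 8B CE BB DE 88 F0 90 90 9E.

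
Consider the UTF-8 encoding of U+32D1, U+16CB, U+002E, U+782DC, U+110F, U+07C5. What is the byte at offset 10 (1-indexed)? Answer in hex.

1-indexed offset 10 is 0-indexed offset 9.
U+32D1 → 3-byte form E3 8B 91 at offsets 0–2.
U+16CB → 3-byte form E1 9B 8B at offsets 3–5.
U+002E → 1-byte form 2E at offsets 6–6.
U+782DC → 4-byte form F1 B8 8B 9C at offsets 7–10.
Offset 9 falls in char 4's range; it's byte 3 of F1 B8 8B 9C = 0x8B.

0x8B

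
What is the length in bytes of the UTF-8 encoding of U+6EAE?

U+6EAE = 0x6EAE. UTF-8 uses 1 byte below 0x80, 2 below 0x800, 3 below 0x10000, 4 up to 0x10FFFF. 0x6EAE is in U+0800–U+FFFF → 3 bytes.

3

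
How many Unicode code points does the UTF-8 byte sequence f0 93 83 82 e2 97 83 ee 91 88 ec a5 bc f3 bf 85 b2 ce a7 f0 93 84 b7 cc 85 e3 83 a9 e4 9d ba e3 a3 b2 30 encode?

Byte at offset 0: 0xF0 = 11110000 → 4-byte char (#1). Advance 4.
Byte at offset 4: 0xE2 = 11100010 → 3-byte char (#2). Advance 3.
Byte at offset 7: 0xEE = 11101110 → 3-byte char (#3). Advance 3.
Byte at offset 10: 0xEC = 11101100 → 3-byte char (#4). Advance 3.
Byte at offset 13: 0xF3 = 11110011 → 4-byte char (#5). Advance 4.
Byte at offset 17: 0xCE = 11001110 → 2-byte char (#6). Advance 2.
Byte at offset 19: 0xF0 = 11110000 → 4-byte char (#7). Advance 4.
Byte at offset 23: 0xCC = 11001100 → 2-byte char (#8). Advance 2.
Byte at offset 25: 0xE3 = 11100011 → 3-byte char (#9). Advance 3.
Byte at offset 28: 0xE4 = 11100100 → 3-byte char (#10). Advance 3.
Byte at offset 31: 0xE3 = 11100011 → 3-byte char (#11). Advance 3.
Byte at offset 34: 0x30 = 00110000 → 1-byte char (#12). Advance 1.
Reached end at offset 35 after 12 code points.

12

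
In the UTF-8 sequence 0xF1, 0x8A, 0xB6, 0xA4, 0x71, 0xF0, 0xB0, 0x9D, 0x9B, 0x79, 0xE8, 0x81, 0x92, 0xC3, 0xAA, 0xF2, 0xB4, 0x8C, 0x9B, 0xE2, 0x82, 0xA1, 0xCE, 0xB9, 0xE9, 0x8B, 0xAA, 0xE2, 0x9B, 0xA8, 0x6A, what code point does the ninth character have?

Offset 0: leading byte 0xF1 = 11110001 → 4-byte char #1 = F1 8A B6 A4.
Offset 4: leading byte 0x71 = 01110001 → 1-byte char #2 = 71.
Offset 5: leading byte 0xF0 = 11110000 → 4-byte char #3 = F0 B0 9D 9B.
Offset 9: leading byte 0x79 = 01111001 → 1-byte char #4 = 79.
Offset 10: leading byte 0xE8 = 11101000 → 3-byte char #5 = E8 81 92.
Offset 13: leading byte 0xC3 = 11000011 → 2-byte char #6 = C3 AA.
Offset 15: leading byte 0xF2 = 11110010 → 4-byte char #7 = F2 B4 8C 9B.
Offset 19: leading byte 0xE2 = 11100010 → 3-byte char #8 = E2 82 A1.
Offset 22: leading byte 0xCE = 11001110 → 2-byte char #9 = CE B9.
Leading byte 0xCE = 11001110 matches 110xxxxx → 2-byte sequence.
Byte 1: 0xCE = 11001110, payload 01110 (5 bits).
Byte 2: 0xB9 = 10111001 (10xxxxxx ✓), payload 111001.
Concatenate: 01110111001 = 0x3B9 (11 bits → U+03B9).

U+03B9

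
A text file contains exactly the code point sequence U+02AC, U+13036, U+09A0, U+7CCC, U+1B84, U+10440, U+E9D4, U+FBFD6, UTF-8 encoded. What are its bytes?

U+02AC: 2-byte form → CA AC.
U+13036: 4-byte form → F0 93 80 B6.
U+09A0: 3-byte form → E0 A6 A0.
U+7CCC: 3-byte form → E7 B3 8C.
U+1B84: 3-byte form → E1 AE 84.
U+10440: 4-byte form → F0 90 91 80.
U+E9D4: 3-byte form → EE A7 94.
U+FBFD6: 4-byte form → F3 BB BF 96.
Concatenated (26 bytes): CA AC F0 93 80 B6 E0 A6 A0 E7 B3 8C E1 AE 84 F0 90 91 80 EE A7 94 F3 BB BF 96.

CA AC F0 93 80 B6 E0 A6 A0 E7 B3 8C E1 AE 84 F0 90 91 80 EE A7 94 F3 BB BF 96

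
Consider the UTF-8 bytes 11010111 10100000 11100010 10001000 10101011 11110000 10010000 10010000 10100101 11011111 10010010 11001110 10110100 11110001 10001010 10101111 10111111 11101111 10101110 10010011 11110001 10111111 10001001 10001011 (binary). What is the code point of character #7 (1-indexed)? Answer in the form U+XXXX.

Offset 0: leading byte 0xD7 = 11010111 → 2-byte char #1 = D7 A0.
Offset 2: leading byte 0xE2 = 11100010 → 3-byte char #2 = E2 88 AB.
Offset 5: leading byte 0xF0 = 11110000 → 4-byte char #3 = F0 90 90 A5.
Offset 9: leading byte 0xDF = 11011111 → 2-byte char #4 = DF 92.
Offset 11: leading byte 0xCE = 11001110 → 2-byte char #5 = CE B4.
Offset 13: leading byte 0xF1 = 11110001 → 4-byte char #6 = F1 8A AF BF.
Offset 17: leading byte 0xEF = 11101111 → 3-byte char #7 = EF AE 93.
Leading byte 0xEF = 11101111 matches 1110xxxx → 3-byte sequence.
Byte 1: 0xEF = 11101111, payload 1111 (4 bits).
Byte 2: 0xAE = 10101110 (10xxxxxx ✓), payload 101110.
Byte 3: 0x93 = 10010011 (10xxxxxx ✓), payload 010011.
Concatenate: 1111101110010011 = 0xFB93 (16 bits → U+FB93).

U+FB93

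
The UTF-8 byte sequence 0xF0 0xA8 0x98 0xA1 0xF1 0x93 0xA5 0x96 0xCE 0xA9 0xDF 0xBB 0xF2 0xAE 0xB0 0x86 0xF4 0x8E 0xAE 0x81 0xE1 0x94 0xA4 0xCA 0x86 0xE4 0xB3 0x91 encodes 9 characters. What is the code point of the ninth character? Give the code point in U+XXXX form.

U+4CD1

Offset 0: leading byte 0xF0 = 11110000 → 4-byte char #1 = F0 A8 98 A1.
Offset 4: leading byte 0xF1 = 11110001 → 4-byte char #2 = F1 93 A5 96.
Offset 8: leading byte 0xCE = 11001110 → 2-byte char #3 = CE A9.
Offset 10: leading byte 0xDF = 11011111 → 2-byte char #4 = DF BB.
Offset 12: leading byte 0xF2 = 11110010 → 4-byte char #5 = F2 AE B0 86.
Offset 16: leading byte 0xF4 = 11110100 → 4-byte char #6 = F4 8E AE 81.
Offset 20: leading byte 0xE1 = 11100001 → 3-byte char #7 = E1 94 A4.
Offset 23: leading byte 0xCA = 11001010 → 2-byte char #8 = CA 86.
Offset 25: leading byte 0xE4 = 11100100 → 3-byte char #9 = E4 B3 91.
Leading byte 0xE4 = 11100100 matches 1110xxxx → 3-byte sequence.
Byte 1: 0xE4 = 11100100, payload 0100 (4 bits).
Byte 2: 0xB3 = 10110011 (10xxxxxx ✓), payload 110011.
Byte 3: 0x91 = 10010001 (10xxxxxx ✓), payload 010001.
Concatenate: 0100110011010001 = 0x4CD1 (16 bits → U+4CD1).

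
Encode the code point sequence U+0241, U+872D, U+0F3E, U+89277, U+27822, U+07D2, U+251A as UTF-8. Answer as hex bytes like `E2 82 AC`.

C9 81 E8 9C AD E0 BC BE F2 89 89 B7 F0 A7 A0 A2 DF 92 E2 94 9A

U+0241: 2-byte form → C9 81.
U+872D: 3-byte form → E8 9C AD.
U+0F3E: 3-byte form → E0 BC BE.
U+89277: 4-byte form → F2 89 89 B7.
U+27822: 4-byte form → F0 A7 A0 A2.
U+07D2: 2-byte form → DF 92.
U+251A: 3-byte form → E2 94 9A.
Concatenated (21 bytes): C9 81 E8 9C AD E0 BC BE F2 89 89 B7 F0 A7 A0 A2 DF 92 E2 94 9A.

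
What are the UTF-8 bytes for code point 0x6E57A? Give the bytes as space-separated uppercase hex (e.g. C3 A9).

U+6E57A = 0x6E57A = 451962 decimal. In range U+10000–U+10FFFF → 4-byte form: 11110xxx 10xxxxxx 10xxxxxx 10xxxxxx.
Binary (21 bits): 001101110010101111010.
Split 3+6+6+6: 001 | 101110 | 010101 | 111010.
Byte 1: 11110001 = 0xF1.
Byte 2: 10101110 = 0xAE.
Byte 3: 10010101 = 0x95.
Byte 4: 10111010 = 0xBA.

F1 AE 95 BA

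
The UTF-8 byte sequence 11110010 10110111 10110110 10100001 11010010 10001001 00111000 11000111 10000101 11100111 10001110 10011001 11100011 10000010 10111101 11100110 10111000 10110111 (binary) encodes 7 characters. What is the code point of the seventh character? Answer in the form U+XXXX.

U+6E37

Offset 0: leading byte 0xF2 = 11110010 → 4-byte char #1 = F2 B7 B6 A1.
Offset 4: leading byte 0xD2 = 11010010 → 2-byte char #2 = D2 89.
Offset 6: leading byte 0x38 = 00111000 → 1-byte char #3 = 38.
Offset 7: leading byte 0xC7 = 11000111 → 2-byte char #4 = C7 85.
Offset 9: leading byte 0xE7 = 11100111 → 3-byte char #5 = E7 8E 99.
Offset 12: leading byte 0xE3 = 11100011 → 3-byte char #6 = E3 82 BD.
Offset 15: leading byte 0xE6 = 11100110 → 3-byte char #7 = E6 B8 B7.
Leading byte 0xE6 = 11100110 matches 1110xxxx → 3-byte sequence.
Byte 1: 0xE6 = 11100110, payload 0110 (4 bits).
Byte 2: 0xB8 = 10111000 (10xxxxxx ✓), payload 111000.
Byte 3: 0xB7 = 10110111 (10xxxxxx ✓), payload 110111.
Concatenate: 0110111000110111 = 0x6E37 (16 bits → U+6E37).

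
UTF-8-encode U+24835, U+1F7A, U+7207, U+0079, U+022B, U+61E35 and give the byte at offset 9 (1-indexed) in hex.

1-indexed offset 9 is 0-indexed offset 8.
U+24835 → 4-byte form F0 A4 A0 B5 at offsets 0–3.
U+1F7A → 3-byte form E1 BD BA at offsets 4–6.
U+7207 → 3-byte form E7 88 87 at offsets 7–9.
Offset 8 falls in char 3's range; it's byte 2 of E7 88 87 = 0x88.

0x88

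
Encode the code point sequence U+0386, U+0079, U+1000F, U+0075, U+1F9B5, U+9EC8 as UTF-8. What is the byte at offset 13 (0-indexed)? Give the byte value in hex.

0xBB

U+0386 → 2-byte form CE 86 at offsets 0–1.
U+0079 → 1-byte form 79 at offsets 2–2.
U+1000F → 4-byte form F0 90 80 8F at offsets 3–6.
U+0075 → 1-byte form 75 at offsets 7–7.
U+1F9B5 → 4-byte form F0 9F A6 B5 at offsets 8–11.
U+9EC8 → 3-byte form E9 BB 88 at offsets 12–14.
Offset 13 falls in char 6's range; it's byte 2 of E9 BB 88 = 0xBB.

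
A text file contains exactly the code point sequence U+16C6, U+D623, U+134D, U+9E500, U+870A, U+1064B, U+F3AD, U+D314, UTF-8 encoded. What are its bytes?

U+16C6: 3-byte form → E1 9B 86.
U+D623: 3-byte form → ED 98 A3.
U+134D: 3-byte form → E1 8D 8D.
U+9E500: 4-byte form → F2 9E 94 80.
U+870A: 3-byte form → E8 9C 8A.
U+1064B: 4-byte form → F0 90 99 8B.
U+F3AD: 3-byte form → EF 8E AD.
U+D314: 3-byte form → ED 8C 94.
Concatenated (26 bytes): E1 9B 86 ED 98 A3 E1 8D 8D F2 9E 94 80 E8 9C 8A F0 90 99 8B EF 8E AD ED 8C 94.

E1 9B 86 ED 98 A3 E1 8D 8D F2 9E 94 80 E8 9C 8A F0 90 99 8B EF 8E AD ED 8C 94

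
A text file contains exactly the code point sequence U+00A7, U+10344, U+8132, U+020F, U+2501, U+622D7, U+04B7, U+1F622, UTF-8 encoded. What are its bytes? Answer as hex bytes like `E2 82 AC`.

C2 A7 F0 90 8D 84 E8 84 B2 C8 8F E2 94 81 F1 A2 8B 97 D2 B7 F0 9F 98 A2

U+00A7: 2-byte form → C2 A7.
U+10344: 4-byte form → F0 90 8D 84.
U+8132: 3-byte form → E8 84 B2.
U+020F: 2-byte form → C8 8F.
U+2501: 3-byte form → E2 94 81.
U+622D7: 4-byte form → F1 A2 8B 97.
U+04B7: 2-byte form → D2 B7.
U+1F622: 4-byte form → F0 9F 98 A2.
Concatenated (24 bytes): C2 A7 F0 90 8D 84 E8 84 B2 C8 8F E2 94 81 F1 A2 8B 97 D2 B7 F0 9F 98 A2.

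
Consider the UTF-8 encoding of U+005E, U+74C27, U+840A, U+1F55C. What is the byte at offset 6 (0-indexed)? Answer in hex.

0x90

U+005E → 1-byte form 5E at offsets 0–0.
U+74C27 → 4-byte form F1 B4 B0 A7 at offsets 1–4.
U+840A → 3-byte form E8 90 8A at offsets 5–7.
Offset 6 falls in char 3's range; it's byte 2 of E8 90 8A = 0x90.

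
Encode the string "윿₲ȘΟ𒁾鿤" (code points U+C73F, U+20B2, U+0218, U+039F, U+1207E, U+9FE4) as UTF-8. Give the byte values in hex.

EC 9C BF E2 82 B2 C8 98 CE 9F F0 92 81 BE E9 BF A4

U+C73F: 3-byte form → EC 9C BF.
U+20B2: 3-byte form → E2 82 B2.
U+0218: 2-byte form → C8 98.
U+039F: 2-byte form → CE 9F.
U+1207E: 4-byte form → F0 92 81 BE.
U+9FE4: 3-byte form → E9 BF A4.
Concatenated (17 bytes): EC 9C BF E2 82 B2 C8 98 CE 9F F0 92 81 BE E9 BF A4.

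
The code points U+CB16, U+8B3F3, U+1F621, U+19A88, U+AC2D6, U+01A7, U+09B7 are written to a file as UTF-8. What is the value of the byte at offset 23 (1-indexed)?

0xA6

1-indexed offset 23 is 0-indexed offset 22.
U+CB16 → 3-byte form EC AC 96 at offsets 0–2.
U+8B3F3 → 4-byte form F2 8B 8F B3 at offsets 3–6.
U+1F621 → 4-byte form F0 9F 98 A1 at offsets 7–10.
U+19A88 → 4-byte form F0 99 AA 88 at offsets 11–14.
U+AC2D6 → 4-byte form F2 AC 8B 96 at offsets 15–18.
U+01A7 → 2-byte form C6 A7 at offsets 19–20.
U+09B7 → 3-byte form E0 A6 B7 at offsets 21–23.
Offset 22 falls in char 7's range; it's byte 2 of E0 A6 B7 = 0xA6.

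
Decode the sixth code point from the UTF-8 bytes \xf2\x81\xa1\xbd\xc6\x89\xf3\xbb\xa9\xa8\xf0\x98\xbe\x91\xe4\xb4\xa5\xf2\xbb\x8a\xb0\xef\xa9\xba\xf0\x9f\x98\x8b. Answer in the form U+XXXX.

Offset 0: leading byte 0xF2 = 11110010 → 4-byte char #1 = F2 81 A1 BD.
Offset 4: leading byte 0xC6 = 11000110 → 2-byte char #2 = C6 89.
Offset 6: leading byte 0xF3 = 11110011 → 4-byte char #3 = F3 BB A9 A8.
Offset 10: leading byte 0xF0 = 11110000 → 4-byte char #4 = F0 98 BE 91.
Offset 14: leading byte 0xE4 = 11100100 → 3-byte char #5 = E4 B4 A5.
Offset 17: leading byte 0xF2 = 11110010 → 4-byte char #6 = F2 BB 8A B0.
Leading byte 0xF2 = 11110010 matches 11110xxx → 4-byte sequence.
Byte 1: 0xF2 = 11110010, payload 010 (3 bits).
Byte 2: 0xBB = 10111011 (10xxxxxx ✓), payload 111011.
Byte 3: 0x8A = 10001010 (10xxxxxx ✓), payload 001010.
Byte 4: 0xB0 = 10110000 (10xxxxxx ✓), payload 110000.
Concatenate: 010111011001010110000 = 0xBB2B0 (21 bits → U+BB2B0).

U+BB2B0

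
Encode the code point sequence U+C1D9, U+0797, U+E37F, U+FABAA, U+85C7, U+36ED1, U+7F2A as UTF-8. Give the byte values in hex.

U+C1D9: 3-byte form → EC 87 99.
U+0797: 2-byte form → DE 97.
U+E37F: 3-byte form → EE 8D BF.
U+FABAA: 4-byte form → F3 BA AE AA.
U+85C7: 3-byte form → E8 97 87.
U+36ED1: 4-byte form → F0 B6 BB 91.
U+7F2A: 3-byte form → E7 BC AA.
Concatenated (22 bytes): EC 87 99 DE 97 EE 8D BF F3 BA AE AA E8 97 87 F0 B6 BB 91 E7 BC AA.

EC 87 99 DE 97 EE 8D BF F3 BA AE AA E8 97 87 F0 B6 BB 91 E7 BC AA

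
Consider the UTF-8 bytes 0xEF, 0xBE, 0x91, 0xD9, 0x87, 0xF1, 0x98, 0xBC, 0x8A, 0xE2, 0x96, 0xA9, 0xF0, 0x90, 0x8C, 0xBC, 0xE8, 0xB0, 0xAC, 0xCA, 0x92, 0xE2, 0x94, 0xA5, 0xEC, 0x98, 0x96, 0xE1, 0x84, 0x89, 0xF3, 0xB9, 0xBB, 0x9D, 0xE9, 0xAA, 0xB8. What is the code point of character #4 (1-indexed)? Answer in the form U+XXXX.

Offset 0: leading byte 0xEF = 11101111 → 3-byte char #1 = EF BE 91.
Offset 3: leading byte 0xD9 = 11011001 → 2-byte char #2 = D9 87.
Offset 5: leading byte 0xF1 = 11110001 → 4-byte char #3 = F1 98 BC 8A.
Offset 9: leading byte 0xE2 = 11100010 → 3-byte char #4 = E2 96 A9.
Leading byte 0xE2 = 11100010 matches 1110xxxx → 3-byte sequence.
Byte 1: 0xE2 = 11100010, payload 0010 (4 bits).
Byte 2: 0x96 = 10010110 (10xxxxxx ✓), payload 010110.
Byte 3: 0xA9 = 10101001 (10xxxxxx ✓), payload 101001.
Concatenate: 0010010110101001 = 0x25A9 (16 bits → U+25A9).

U+25A9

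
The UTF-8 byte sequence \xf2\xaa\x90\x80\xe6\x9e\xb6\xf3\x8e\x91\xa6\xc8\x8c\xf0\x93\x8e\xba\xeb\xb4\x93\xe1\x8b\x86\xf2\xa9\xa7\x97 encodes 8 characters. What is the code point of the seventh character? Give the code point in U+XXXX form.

U+12C6

Offset 0: leading byte 0xF2 = 11110010 → 4-byte char #1 = F2 AA 90 80.
Offset 4: leading byte 0xE6 = 11100110 → 3-byte char #2 = E6 9E B6.
Offset 7: leading byte 0xF3 = 11110011 → 4-byte char #3 = F3 8E 91 A6.
Offset 11: leading byte 0xC8 = 11001000 → 2-byte char #4 = C8 8C.
Offset 13: leading byte 0xF0 = 11110000 → 4-byte char #5 = F0 93 8E BA.
Offset 17: leading byte 0xEB = 11101011 → 3-byte char #6 = EB B4 93.
Offset 20: leading byte 0xE1 = 11100001 → 3-byte char #7 = E1 8B 86.
Leading byte 0xE1 = 11100001 matches 1110xxxx → 3-byte sequence.
Byte 1: 0xE1 = 11100001, payload 0001 (4 bits).
Byte 2: 0x8B = 10001011 (10xxxxxx ✓), payload 001011.
Byte 3: 0x86 = 10000110 (10xxxxxx ✓), payload 000110.
Concatenate: 0001001011000110 = 0x12C6 (16 bits → U+12C6).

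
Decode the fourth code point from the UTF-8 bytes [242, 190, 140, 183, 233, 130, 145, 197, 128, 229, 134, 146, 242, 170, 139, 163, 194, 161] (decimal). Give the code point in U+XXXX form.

Offset 0: leading byte 0xF2 = 11110010 → 4-byte char #1 = F2 BE 8C B7.
Offset 4: leading byte 0xE9 = 11101001 → 3-byte char #2 = E9 82 91.
Offset 7: leading byte 0xC5 = 11000101 → 2-byte char #3 = C5 80.
Offset 9: leading byte 0xE5 = 11100101 → 3-byte char #4 = E5 86 92.
Leading byte 0xE5 = 11100101 matches 1110xxxx → 3-byte sequence.
Byte 1: 0xE5 = 11100101, payload 0101 (4 bits).
Byte 2: 0x86 = 10000110 (10xxxxxx ✓), payload 000110.
Byte 3: 0x92 = 10010010 (10xxxxxx ✓), payload 010010.
Concatenate: 0101000110010010 = 0x5192 (16 bits → U+5192).

U+5192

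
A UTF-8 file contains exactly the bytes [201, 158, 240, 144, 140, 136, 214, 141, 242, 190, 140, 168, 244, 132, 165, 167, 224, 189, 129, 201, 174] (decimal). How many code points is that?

Byte at offset 0: 0xC9 = 11001001 → 2-byte char (#1). Advance 2.
Byte at offset 2: 0xF0 = 11110000 → 4-byte char (#2). Advance 4.
Byte at offset 6: 0xD6 = 11010110 → 2-byte char (#3). Advance 2.
Byte at offset 8: 0xF2 = 11110010 → 4-byte char (#4). Advance 4.
Byte at offset 12: 0xF4 = 11110100 → 4-byte char (#5). Advance 4.
Byte at offset 16: 0xE0 = 11100000 → 3-byte char (#6). Advance 3.
Byte at offset 19: 0xC9 = 11001001 → 2-byte char (#7). Advance 2.
Reached end at offset 21 after 7 code points.

7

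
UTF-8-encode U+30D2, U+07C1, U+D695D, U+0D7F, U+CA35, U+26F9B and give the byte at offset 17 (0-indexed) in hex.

U+30D2 → 3-byte form E3 83 92 at offsets 0–2.
U+07C1 → 2-byte form DF 81 at offsets 3–4.
U+D695D → 4-byte form F3 96 A5 9D at offsets 5–8.
U+0D7F → 3-byte form E0 B5 BF at offsets 9–11.
U+CA35 → 3-byte form EC A8 B5 at offsets 12–14.
U+26F9B → 4-byte form F0 A6 BE 9B at offsets 15–18.
Offset 17 falls in char 6's range; it's byte 3 of F0 A6 BE 9B = 0xBE.

0xBE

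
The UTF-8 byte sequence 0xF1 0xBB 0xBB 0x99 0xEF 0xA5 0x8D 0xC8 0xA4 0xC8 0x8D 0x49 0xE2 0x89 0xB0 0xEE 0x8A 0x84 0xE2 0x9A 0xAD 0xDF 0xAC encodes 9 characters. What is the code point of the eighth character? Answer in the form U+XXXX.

U+26AD

Offset 0: leading byte 0xF1 = 11110001 → 4-byte char #1 = F1 BB BB 99.
Offset 4: leading byte 0xEF = 11101111 → 3-byte char #2 = EF A5 8D.
Offset 7: leading byte 0xC8 = 11001000 → 2-byte char #3 = C8 A4.
Offset 9: leading byte 0xC8 = 11001000 → 2-byte char #4 = C8 8D.
Offset 11: leading byte 0x49 = 01001001 → 1-byte char #5 = 49.
Offset 12: leading byte 0xE2 = 11100010 → 3-byte char #6 = E2 89 B0.
Offset 15: leading byte 0xEE = 11101110 → 3-byte char #7 = EE 8A 84.
Offset 18: leading byte 0xE2 = 11100010 → 3-byte char #8 = E2 9A AD.
Leading byte 0xE2 = 11100010 matches 1110xxxx → 3-byte sequence.
Byte 1: 0xE2 = 11100010, payload 0010 (4 bits).
Byte 2: 0x9A = 10011010 (10xxxxxx ✓), payload 011010.
Byte 3: 0xAD = 10101101 (10xxxxxx ✓), payload 101101.
Concatenate: 0010011010101101 = 0x26AD (16 bits → U+26AD).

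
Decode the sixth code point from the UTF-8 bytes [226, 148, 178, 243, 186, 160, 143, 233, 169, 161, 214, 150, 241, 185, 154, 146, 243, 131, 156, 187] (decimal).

U+C373B

Offset 0: leading byte 0xE2 = 11100010 → 3-byte char #1 = E2 94 B2.
Offset 3: leading byte 0xF3 = 11110011 → 4-byte char #2 = F3 BA A0 8F.
Offset 7: leading byte 0xE9 = 11101001 → 3-byte char #3 = E9 A9 A1.
Offset 10: leading byte 0xD6 = 11010110 → 2-byte char #4 = D6 96.
Offset 12: leading byte 0xF1 = 11110001 → 4-byte char #5 = F1 B9 9A 92.
Offset 16: leading byte 0xF3 = 11110011 → 4-byte char #6 = F3 83 9C BB.
Leading byte 0xF3 = 11110011 matches 11110xxx → 4-byte sequence.
Byte 1: 0xF3 = 11110011, payload 011 (3 bits).
Byte 2: 0x83 = 10000011 (10xxxxxx ✓), payload 000011.
Byte 3: 0x9C = 10011100 (10xxxxxx ✓), payload 011100.
Byte 4: 0xBB = 10111011 (10xxxxxx ✓), payload 111011.
Concatenate: 011000011011100111011 = 0xC373B (21 bits → U+C373B).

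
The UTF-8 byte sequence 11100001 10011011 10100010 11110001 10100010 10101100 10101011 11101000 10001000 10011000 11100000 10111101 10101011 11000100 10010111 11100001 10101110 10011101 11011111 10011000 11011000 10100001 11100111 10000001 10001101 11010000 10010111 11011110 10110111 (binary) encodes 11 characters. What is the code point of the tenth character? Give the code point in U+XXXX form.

Offset 0: leading byte 0xE1 = 11100001 → 3-byte char #1 = E1 9B A2.
Offset 3: leading byte 0xF1 = 11110001 → 4-byte char #2 = F1 A2 AC AB.
Offset 7: leading byte 0xE8 = 11101000 → 3-byte char #3 = E8 88 98.
Offset 10: leading byte 0xE0 = 11100000 → 3-byte char #4 = E0 BD AB.
Offset 13: leading byte 0xC4 = 11000100 → 2-byte char #5 = C4 97.
Offset 15: leading byte 0xE1 = 11100001 → 3-byte char #6 = E1 AE 9D.
Offset 18: leading byte 0xDF = 11011111 → 2-byte char #7 = DF 98.
Offset 20: leading byte 0xD8 = 11011000 → 2-byte char #8 = D8 A1.
Offset 22: leading byte 0xE7 = 11100111 → 3-byte char #9 = E7 81 8D.
Offset 25: leading byte 0xD0 = 11010000 → 2-byte char #10 = D0 97.
Leading byte 0xD0 = 11010000 matches 110xxxxx → 2-byte sequence.
Byte 1: 0xD0 = 11010000, payload 10000 (5 bits).
Byte 2: 0x97 = 10010111 (10xxxxxx ✓), payload 010111.
Concatenate: 10000010111 = 0x417 (11 bits → U+0417).

U+0417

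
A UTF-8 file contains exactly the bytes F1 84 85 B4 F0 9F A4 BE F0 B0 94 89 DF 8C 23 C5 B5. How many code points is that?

6

Byte at offset 0: 0xF1 = 11110001 → 4-byte char (#1). Advance 4.
Byte at offset 4: 0xF0 = 11110000 → 4-byte char (#2). Advance 4.
Byte at offset 8: 0xF0 = 11110000 → 4-byte char (#3). Advance 4.
Byte at offset 12: 0xDF = 11011111 → 2-byte char (#4). Advance 2.
Byte at offset 14: 0x23 = 00100011 → 1-byte char (#5). Advance 1.
Byte at offset 15: 0xC5 = 11000101 → 2-byte char (#6). Advance 2.
Reached end at offset 17 after 6 code points.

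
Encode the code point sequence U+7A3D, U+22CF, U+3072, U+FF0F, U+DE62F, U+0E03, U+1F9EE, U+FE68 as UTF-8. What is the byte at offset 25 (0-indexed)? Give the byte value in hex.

0xA8

U+7A3D → 3-byte form E7 A8 BD at offsets 0–2.
U+22CF → 3-byte form E2 8B 8F at offsets 3–5.
U+3072 → 3-byte form E3 81 B2 at offsets 6–8.
U+FF0F → 3-byte form EF BC 8F at offsets 9–11.
U+DE62F → 4-byte form F3 9E 98 AF at offsets 12–15.
U+0E03 → 3-byte form E0 B8 83 at offsets 16–18.
U+1F9EE → 4-byte form F0 9F A7 AE at offsets 19–22.
U+FE68 → 3-byte form EF B9 A8 at offsets 23–25.
Offset 25 falls in char 8's range; it's byte 3 of EF B9 A8 = 0xA8.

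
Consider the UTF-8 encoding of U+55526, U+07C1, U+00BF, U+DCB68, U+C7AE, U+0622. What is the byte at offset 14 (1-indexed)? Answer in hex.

0x9E

1-indexed offset 14 is 0-indexed offset 13.
U+55526 → 4-byte form F1 95 94 A6 at offsets 0–3.
U+07C1 → 2-byte form DF 81 at offsets 4–5.
U+00BF → 2-byte form C2 BF at offsets 6–7.
U+DCB68 → 4-byte form F3 9C AD A8 at offsets 8–11.
U+C7AE → 3-byte form EC 9E AE at offsets 12–14.
Offset 13 falls in char 5's range; it's byte 2 of EC 9E AE = 0x9E.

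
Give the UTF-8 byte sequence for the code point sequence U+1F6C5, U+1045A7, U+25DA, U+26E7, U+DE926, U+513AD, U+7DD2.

U+1F6C5: 4-byte form → F0 9F 9B 85.
U+1045A7: 4-byte form → F4 84 96 A7.
U+25DA: 3-byte form → E2 97 9A.
U+26E7: 3-byte form → E2 9B A7.
U+DE926: 4-byte form → F3 9E A4 A6.
U+513AD: 4-byte form → F1 91 8E AD.
U+7DD2: 3-byte form → E7 B7 92.
Concatenated (25 bytes): F0 9F 9B 85 F4 84 96 A7 E2 97 9A E2 9B A7 F3 9E A4 A6 F1 91 8E AD E7 B7 92.

F0 9F 9B 85 F4 84 96 A7 E2 97 9A E2 9B A7 F3 9E A4 A6 F1 91 8E AD E7 B7 92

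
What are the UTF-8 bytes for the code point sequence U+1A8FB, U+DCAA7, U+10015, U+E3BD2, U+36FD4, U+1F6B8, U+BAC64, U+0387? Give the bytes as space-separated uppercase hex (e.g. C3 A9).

F0 9A A3 BB F3 9C AA A7 F0 90 80 95 F3 A3 AF 92 F0 B6 BF 94 F0 9F 9A B8 F2 BA B1 A4 CE 87

U+1A8FB: 4-byte form → F0 9A A3 BB.
U+DCAA7: 4-byte form → F3 9C AA A7.
U+10015: 4-byte form → F0 90 80 95.
U+E3BD2: 4-byte form → F3 A3 AF 92.
U+36FD4: 4-byte form → F0 B6 BF 94.
U+1F6B8: 4-byte form → F0 9F 9A B8.
U+BAC64: 4-byte form → F2 BA B1 A4.
U+0387: 2-byte form → CE 87.
Concatenated (30 bytes): F0 9A A3 BB F3 9C AA A7 F0 90 80 95 F3 A3 AF 92 F0 B6 BF 94 F0 9F 9A B8 F2 BA B1 A4 CE 87.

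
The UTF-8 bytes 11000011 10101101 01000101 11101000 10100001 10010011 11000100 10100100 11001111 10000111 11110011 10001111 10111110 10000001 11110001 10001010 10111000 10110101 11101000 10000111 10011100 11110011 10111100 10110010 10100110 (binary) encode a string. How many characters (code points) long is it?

Byte at offset 0: 0xC3 = 11000011 → 2-byte char (#1). Advance 2.
Byte at offset 2: 0x45 = 01000101 → 1-byte char (#2). Advance 1.
Byte at offset 3: 0xE8 = 11101000 → 3-byte char (#3). Advance 3.
Byte at offset 6: 0xC4 = 11000100 → 2-byte char (#4). Advance 2.
Byte at offset 8: 0xCF = 11001111 → 2-byte char (#5). Advance 2.
Byte at offset 10: 0xF3 = 11110011 → 4-byte char (#6). Advance 4.
Byte at offset 14: 0xF1 = 11110001 → 4-byte char (#7). Advance 4.
Byte at offset 18: 0xE8 = 11101000 → 3-byte char (#8). Advance 3.
Byte at offset 21: 0xF3 = 11110011 → 4-byte char (#9). Advance 4.
Reached end at offset 25 after 9 code points.

9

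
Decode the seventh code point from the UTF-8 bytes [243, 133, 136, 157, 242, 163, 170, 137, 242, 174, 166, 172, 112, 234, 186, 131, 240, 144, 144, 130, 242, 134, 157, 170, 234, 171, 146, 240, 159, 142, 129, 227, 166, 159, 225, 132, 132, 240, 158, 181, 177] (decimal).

U+8676A

Offset 0: leading byte 0xF3 = 11110011 → 4-byte char #1 = F3 85 88 9D.
Offset 4: leading byte 0xF2 = 11110010 → 4-byte char #2 = F2 A3 AA 89.
Offset 8: leading byte 0xF2 = 11110010 → 4-byte char #3 = F2 AE A6 AC.
Offset 12: leading byte 0x70 = 01110000 → 1-byte char #4 = 70.
Offset 13: leading byte 0xEA = 11101010 → 3-byte char #5 = EA BA 83.
Offset 16: leading byte 0xF0 = 11110000 → 4-byte char #6 = F0 90 90 82.
Offset 20: leading byte 0xF2 = 11110010 → 4-byte char #7 = F2 86 9D AA.
Leading byte 0xF2 = 11110010 matches 11110xxx → 4-byte sequence.
Byte 1: 0xF2 = 11110010, payload 010 (3 bits).
Byte 2: 0x86 = 10000110 (10xxxxxx ✓), payload 000110.
Byte 3: 0x9D = 10011101 (10xxxxxx ✓), payload 011101.
Byte 4: 0xAA = 10101010 (10xxxxxx ✓), payload 101010.
Concatenate: 010000110011101101010 = 0x8676A (21 bits → U+8676A).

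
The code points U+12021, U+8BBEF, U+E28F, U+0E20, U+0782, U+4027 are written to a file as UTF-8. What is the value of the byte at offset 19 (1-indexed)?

0xA7

1-indexed offset 19 is 0-indexed offset 18.
U+12021 → 4-byte form F0 92 80 A1 at offsets 0–3.
U+8BBEF → 4-byte form F2 8B AF AF at offsets 4–7.
U+E28F → 3-byte form EE 8A 8F at offsets 8–10.
U+0E20 → 3-byte form E0 B8 A0 at offsets 11–13.
U+0782 → 2-byte form DE 82 at offsets 14–15.
U+4027 → 3-byte form E4 80 A7 at offsets 16–18.
Offset 18 falls in char 6's range; it's byte 3 of E4 80 A7 = 0xA7.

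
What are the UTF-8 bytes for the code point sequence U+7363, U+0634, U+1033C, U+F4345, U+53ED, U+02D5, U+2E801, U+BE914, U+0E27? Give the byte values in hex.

U+7363: 3-byte form → E7 8D A3.
U+0634: 2-byte form → D8 B4.
U+1033C: 4-byte form → F0 90 8C BC.
U+F4345: 4-byte form → F3 B4 8D 85.
U+53ED: 3-byte form → E5 8F AD.
U+02D5: 2-byte form → CB 95.
U+2E801: 4-byte form → F0 AE A0 81.
U+BE914: 4-byte form → F2 BE A4 94.
U+0E27: 3-byte form → E0 B8 A7.
Concatenated (29 bytes): E7 8D A3 D8 B4 F0 90 8C BC F3 B4 8D 85 E5 8F AD CB 95 F0 AE A0 81 F2 BE A4 94 E0 B8 A7.

E7 8D A3 D8 B4 F0 90 8C BC F3 B4 8D 85 E5 8F AD CB 95 F0 AE A0 81 F2 BE A4 94 E0 B8 A7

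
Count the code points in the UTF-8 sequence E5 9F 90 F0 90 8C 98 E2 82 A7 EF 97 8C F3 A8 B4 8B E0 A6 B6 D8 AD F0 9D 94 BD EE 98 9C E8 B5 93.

Byte at offset 0: 0xE5 = 11100101 → 3-byte char (#1). Advance 3.
Byte at offset 3: 0xF0 = 11110000 → 4-byte char (#2). Advance 4.
Byte at offset 7: 0xE2 = 11100010 → 3-byte char (#3). Advance 3.
Byte at offset 10: 0xEF = 11101111 → 3-byte char (#4). Advance 3.
Byte at offset 13: 0xF3 = 11110011 → 4-byte char (#5). Advance 4.
Byte at offset 17: 0xE0 = 11100000 → 3-byte char (#6). Advance 3.
Byte at offset 20: 0xD8 = 11011000 → 2-byte char (#7). Advance 2.
Byte at offset 22: 0xF0 = 11110000 → 4-byte char (#8). Advance 4.
Byte at offset 26: 0xEE = 11101110 → 3-byte char (#9). Advance 3.
Byte at offset 29: 0xE8 = 11101000 → 3-byte char (#10). Advance 3.
Reached end at offset 32 after 10 code points.

10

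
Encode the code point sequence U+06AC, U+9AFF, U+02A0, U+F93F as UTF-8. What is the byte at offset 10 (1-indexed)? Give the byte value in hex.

0xBF

1-indexed offset 10 is 0-indexed offset 9.
U+06AC → 2-byte form DA AC at offsets 0–1.
U+9AFF → 3-byte form E9 AB BF at offsets 2–4.
U+02A0 → 2-byte form CA A0 at offsets 5–6.
U+F93F → 3-byte form EF A4 BF at offsets 7–9.
Offset 9 falls in char 4's range; it's byte 3 of EF A4 BF = 0xBF.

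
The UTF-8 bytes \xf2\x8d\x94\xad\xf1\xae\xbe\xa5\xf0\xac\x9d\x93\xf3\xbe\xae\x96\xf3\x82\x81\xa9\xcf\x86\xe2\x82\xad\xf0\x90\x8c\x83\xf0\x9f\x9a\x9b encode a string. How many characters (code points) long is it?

9

Byte at offset 0: 0xF2 = 11110010 → 4-byte char (#1). Advance 4.
Byte at offset 4: 0xF1 = 11110001 → 4-byte char (#2). Advance 4.
Byte at offset 8: 0xF0 = 11110000 → 4-byte char (#3). Advance 4.
Byte at offset 12: 0xF3 = 11110011 → 4-byte char (#4). Advance 4.
Byte at offset 16: 0xF3 = 11110011 → 4-byte char (#5). Advance 4.
Byte at offset 20: 0xCF = 11001111 → 2-byte char (#6). Advance 2.
Byte at offset 22: 0xE2 = 11100010 → 3-byte char (#7). Advance 3.
Byte at offset 25: 0xF0 = 11110000 → 4-byte char (#8). Advance 4.
Byte at offset 29: 0xF0 = 11110000 → 4-byte char (#9). Advance 4.
Reached end at offset 33 after 9 code points.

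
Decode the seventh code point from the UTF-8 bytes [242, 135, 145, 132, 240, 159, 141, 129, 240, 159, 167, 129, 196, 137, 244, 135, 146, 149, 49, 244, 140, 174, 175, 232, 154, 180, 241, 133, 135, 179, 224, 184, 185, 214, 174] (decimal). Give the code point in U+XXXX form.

Offset 0: leading byte 0xF2 = 11110010 → 4-byte char #1 = F2 87 91 84.
Offset 4: leading byte 0xF0 = 11110000 → 4-byte char #2 = F0 9F 8D 81.
Offset 8: leading byte 0xF0 = 11110000 → 4-byte char #3 = F0 9F A7 81.
Offset 12: leading byte 0xC4 = 11000100 → 2-byte char #4 = C4 89.
Offset 14: leading byte 0xF4 = 11110100 → 4-byte char #5 = F4 87 92 95.
Offset 18: leading byte 0x31 = 00110001 → 1-byte char #6 = 31.
Offset 19: leading byte 0xF4 = 11110100 → 4-byte char #7 = F4 8C AE AF.
Leading byte 0xF4 = 11110100 matches 11110xxx → 4-byte sequence.
Byte 1: 0xF4 = 11110100, payload 100 (3 bits).
Byte 2: 0x8C = 10001100 (10xxxxxx ✓), payload 001100.
Byte 3: 0xAE = 10101110 (10xxxxxx ✓), payload 101110.
Byte 4: 0xAF = 10101111 (10xxxxxx ✓), payload 101111.
Concatenate: 100001100101110101111 = 0x10CBAF (21 bits → U+10CBAF).

U+10CBAF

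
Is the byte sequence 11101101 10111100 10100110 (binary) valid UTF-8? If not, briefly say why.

Structurally a 3-byte sequence; payload = 0xDF26.
But 0xDF26 is in U+D800–U+DFFF, the surrogate range. Surrogates are not Unicode scalar values and are forbidden in UTF-8.

invalid (encodes a surrogate (U+D800–U+DFFF))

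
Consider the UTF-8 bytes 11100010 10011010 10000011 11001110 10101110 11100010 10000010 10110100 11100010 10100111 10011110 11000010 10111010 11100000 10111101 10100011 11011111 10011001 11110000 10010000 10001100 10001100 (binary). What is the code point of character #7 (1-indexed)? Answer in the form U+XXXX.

U+07D9

Offset 0: leading byte 0xE2 = 11100010 → 3-byte char #1 = E2 9A 83.
Offset 3: leading byte 0xCE = 11001110 → 2-byte char #2 = CE AE.
Offset 5: leading byte 0xE2 = 11100010 → 3-byte char #3 = E2 82 B4.
Offset 8: leading byte 0xE2 = 11100010 → 3-byte char #4 = E2 A7 9E.
Offset 11: leading byte 0xC2 = 11000010 → 2-byte char #5 = C2 BA.
Offset 13: leading byte 0xE0 = 11100000 → 3-byte char #6 = E0 BD A3.
Offset 16: leading byte 0xDF = 11011111 → 2-byte char #7 = DF 99.
Leading byte 0xDF = 11011111 matches 110xxxxx → 2-byte sequence.
Byte 1: 0xDF = 11011111, payload 11111 (5 bits).
Byte 2: 0x99 = 10011001 (10xxxxxx ✓), payload 011001.
Concatenate: 11111011001 = 0x7D9 (11 bits → U+07D9).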